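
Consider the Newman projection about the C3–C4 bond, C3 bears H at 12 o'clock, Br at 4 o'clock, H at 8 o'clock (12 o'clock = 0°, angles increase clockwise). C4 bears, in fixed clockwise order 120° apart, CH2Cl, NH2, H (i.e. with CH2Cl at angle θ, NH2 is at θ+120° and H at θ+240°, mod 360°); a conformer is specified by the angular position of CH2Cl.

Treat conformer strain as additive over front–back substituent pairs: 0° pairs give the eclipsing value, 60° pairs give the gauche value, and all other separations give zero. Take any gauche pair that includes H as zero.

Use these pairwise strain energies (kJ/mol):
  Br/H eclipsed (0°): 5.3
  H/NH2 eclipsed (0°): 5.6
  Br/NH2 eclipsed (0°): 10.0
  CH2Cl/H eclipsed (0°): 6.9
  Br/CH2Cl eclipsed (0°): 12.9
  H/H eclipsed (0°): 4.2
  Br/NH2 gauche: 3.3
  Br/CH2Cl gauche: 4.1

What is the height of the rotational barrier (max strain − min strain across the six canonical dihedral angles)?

19.4 kJ/mol

CH2Cl at 0° (eclipsed): H(0°)/CH2Cl(0°) eclipsed 6.9; Br(120°)/NH2(120°) eclipsed 10.0; H(240°)/H(240°) eclipsed 4.2 → 21.1 kJ/mol.
CH2Cl at 60° (staggered): Br(120°)/CH2Cl(60°) gauche 4.1; Br(120°)/NH2(180°) gauche 3.3 → 7.4 kJ/mol.
CH2Cl at 120° (eclipsed): H(0°)/H(0°) eclipsed 4.2; Br(120°)/CH2Cl(120°) eclipsed 12.9; H(240°)/NH2(240°) eclipsed 5.6 → 22.7 kJ/mol.
CH2Cl at 180° (staggered): Br(120°)/CH2Cl(180°) gauche 4.1 → 4.1 kJ/mol.
CH2Cl at 240° (eclipsed): H(0°)/NH2(0°) eclipsed 5.6; Br(120°)/H(120°) eclipsed 5.3; H(240°)/CH2Cl(240°) eclipsed 6.9 → 17.8 kJ/mol.
CH2Cl at 300° (staggered): Br(120°)/NH2(60°) gauche 3.3 → 3.3 kJ/mol.
Max at 120° (22.7 kJ/mol), min at 300° (3.3 kJ/mol); barrier = 19.4 kJ/mol.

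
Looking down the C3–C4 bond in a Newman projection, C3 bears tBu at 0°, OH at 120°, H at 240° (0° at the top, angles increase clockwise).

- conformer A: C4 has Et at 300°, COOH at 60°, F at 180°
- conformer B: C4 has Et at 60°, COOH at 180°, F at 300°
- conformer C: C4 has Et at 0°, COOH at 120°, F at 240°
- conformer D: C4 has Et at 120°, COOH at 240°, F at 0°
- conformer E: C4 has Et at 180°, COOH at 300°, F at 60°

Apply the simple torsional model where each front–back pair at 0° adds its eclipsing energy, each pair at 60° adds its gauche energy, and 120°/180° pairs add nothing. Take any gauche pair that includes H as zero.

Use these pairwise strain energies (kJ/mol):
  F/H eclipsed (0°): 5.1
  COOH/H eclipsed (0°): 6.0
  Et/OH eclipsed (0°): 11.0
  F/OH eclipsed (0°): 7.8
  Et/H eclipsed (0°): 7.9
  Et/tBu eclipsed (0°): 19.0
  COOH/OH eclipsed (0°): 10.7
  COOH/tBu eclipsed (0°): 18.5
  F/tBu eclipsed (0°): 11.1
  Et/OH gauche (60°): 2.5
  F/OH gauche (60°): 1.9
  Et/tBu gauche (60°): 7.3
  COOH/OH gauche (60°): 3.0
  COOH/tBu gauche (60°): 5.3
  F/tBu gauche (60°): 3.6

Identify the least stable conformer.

A (staggered): tBu(0°)/Et(300°) gauche 7.3; tBu(0°)/COOH(60°) gauche 5.3; OH(120°)/COOH(60°) gauche 3.0; OH(120°)/F(180°) gauche 1.9 → 17.5 kJ/mol.
B (staggered): tBu(0°)/Et(60°) gauche 7.3; tBu(0°)/F(300°) gauche 3.6; OH(120°)/Et(60°) gauche 2.5; OH(120°)/COOH(180°) gauche 3.0 → 16.4 kJ/mol.
C (eclipsed): tBu(0°)/Et(0°) eclipsed 19.0; OH(120°)/COOH(120°) eclipsed 10.7; H(240°)/F(240°) eclipsed 5.1 → 34.8 kJ/mol.
D (eclipsed): tBu(0°)/F(0°) eclipsed 11.1; OH(120°)/Et(120°) eclipsed 11.0; H(240°)/COOH(240°) eclipsed 6.0 → 28.1 kJ/mol.
E (staggered): tBu(0°)/COOH(300°) gauche 5.3; tBu(0°)/F(60°) gauche 3.6; OH(120°)/Et(180°) gauche 2.5; OH(120°)/F(60°) gauche 1.9 → 13.3 kJ/mol.
C has the highest total (34.8 kJ/mol).

C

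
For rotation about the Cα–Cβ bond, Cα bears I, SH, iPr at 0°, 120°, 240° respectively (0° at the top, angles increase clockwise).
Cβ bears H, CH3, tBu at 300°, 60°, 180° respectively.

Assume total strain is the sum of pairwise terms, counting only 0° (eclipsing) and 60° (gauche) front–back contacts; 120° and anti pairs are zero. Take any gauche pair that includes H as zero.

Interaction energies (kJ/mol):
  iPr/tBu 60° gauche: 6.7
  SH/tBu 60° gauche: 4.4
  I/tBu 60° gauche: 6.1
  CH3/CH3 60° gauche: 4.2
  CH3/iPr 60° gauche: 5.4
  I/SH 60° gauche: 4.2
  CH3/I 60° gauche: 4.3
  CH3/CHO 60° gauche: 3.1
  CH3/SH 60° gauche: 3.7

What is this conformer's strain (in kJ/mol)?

This conformer is staggered. I at 0° is gauche with CH3 at 60° (4.3); SH at 120° is gauche with CH3 at 60° (3.7); SH at 120° is gauche with tBu at 180° (4.4); iPr at 240° is gauche with tBu at 180° (6.7). Total 19.1 kJ/mol.

19.1 kJ/mol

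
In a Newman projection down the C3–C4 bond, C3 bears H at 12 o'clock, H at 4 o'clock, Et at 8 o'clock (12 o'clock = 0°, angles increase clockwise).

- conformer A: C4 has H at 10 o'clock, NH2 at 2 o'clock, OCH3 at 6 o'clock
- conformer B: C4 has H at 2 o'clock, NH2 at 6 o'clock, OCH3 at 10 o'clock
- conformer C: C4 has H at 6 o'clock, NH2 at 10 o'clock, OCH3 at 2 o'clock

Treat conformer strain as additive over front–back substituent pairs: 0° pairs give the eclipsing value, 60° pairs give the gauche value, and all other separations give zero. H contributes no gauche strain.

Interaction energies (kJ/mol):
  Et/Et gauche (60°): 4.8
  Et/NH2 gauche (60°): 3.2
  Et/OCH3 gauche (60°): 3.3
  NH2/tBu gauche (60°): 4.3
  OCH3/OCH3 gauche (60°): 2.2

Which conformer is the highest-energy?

A (staggered): Et–OCH3 gauche; 3.3 = 3.3 kJ/mol.
B (staggered): Et–NH2 gauche, Et–OCH3 gauche; 3.2 + 3.3 = 6.5 kJ/mol.
C (staggered): Et–NH2 gauche; 3.2 = 3.2 kJ/mol.
B has the highest total (6.5 kJ/mol).

B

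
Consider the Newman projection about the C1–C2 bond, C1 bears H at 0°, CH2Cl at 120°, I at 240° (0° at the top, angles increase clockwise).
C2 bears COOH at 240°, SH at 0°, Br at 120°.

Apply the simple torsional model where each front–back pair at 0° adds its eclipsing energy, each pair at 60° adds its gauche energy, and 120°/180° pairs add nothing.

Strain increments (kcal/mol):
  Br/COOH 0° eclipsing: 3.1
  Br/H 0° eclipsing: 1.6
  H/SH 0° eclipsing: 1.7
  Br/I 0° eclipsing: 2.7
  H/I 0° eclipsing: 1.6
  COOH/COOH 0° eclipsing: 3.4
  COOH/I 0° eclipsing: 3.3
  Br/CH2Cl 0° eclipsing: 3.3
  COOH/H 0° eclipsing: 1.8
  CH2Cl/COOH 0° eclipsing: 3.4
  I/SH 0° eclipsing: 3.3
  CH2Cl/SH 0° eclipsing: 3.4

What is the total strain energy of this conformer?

This conformer is eclipsed. H at 0° is eclipsed with SH at 0° (1.7); CH2Cl at 120° is eclipsed with Br at 120° (3.3); I at 240° is eclipsed with COOH at 240° (3.3). Total 8.3 kcal/mol.

8.3 kcal/mol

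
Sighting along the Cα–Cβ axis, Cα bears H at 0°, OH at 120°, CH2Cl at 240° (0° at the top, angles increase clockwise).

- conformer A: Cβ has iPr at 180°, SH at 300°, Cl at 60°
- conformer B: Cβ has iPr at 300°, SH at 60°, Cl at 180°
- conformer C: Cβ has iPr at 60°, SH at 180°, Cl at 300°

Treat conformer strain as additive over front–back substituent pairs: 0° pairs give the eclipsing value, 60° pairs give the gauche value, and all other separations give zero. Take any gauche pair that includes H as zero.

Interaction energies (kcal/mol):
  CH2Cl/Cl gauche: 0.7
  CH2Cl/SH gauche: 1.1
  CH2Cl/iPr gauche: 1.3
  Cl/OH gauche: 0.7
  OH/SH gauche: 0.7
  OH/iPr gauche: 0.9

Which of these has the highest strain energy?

A (staggered): OH–iPr gauche, OH–Cl gauche, CH2Cl–iPr gauche, CH2Cl–SH gauche; 0.9 + 0.7 + 1.3 + 1.1 = 4.0 kcal/mol.
B (staggered): OH–SH gauche, OH–Cl gauche, CH2Cl–iPr gauche, CH2Cl–Cl gauche; 0.7 + 0.7 + 1.3 + 0.7 = 3.4 kcal/mol.
C (staggered): OH–iPr gauche, OH–SH gauche, CH2Cl–SH gauche, CH2Cl–Cl gauche; 0.9 + 0.7 + 1.1 + 0.7 = 3.4 kcal/mol.
A has the highest total (4.0 kcal/mol).

A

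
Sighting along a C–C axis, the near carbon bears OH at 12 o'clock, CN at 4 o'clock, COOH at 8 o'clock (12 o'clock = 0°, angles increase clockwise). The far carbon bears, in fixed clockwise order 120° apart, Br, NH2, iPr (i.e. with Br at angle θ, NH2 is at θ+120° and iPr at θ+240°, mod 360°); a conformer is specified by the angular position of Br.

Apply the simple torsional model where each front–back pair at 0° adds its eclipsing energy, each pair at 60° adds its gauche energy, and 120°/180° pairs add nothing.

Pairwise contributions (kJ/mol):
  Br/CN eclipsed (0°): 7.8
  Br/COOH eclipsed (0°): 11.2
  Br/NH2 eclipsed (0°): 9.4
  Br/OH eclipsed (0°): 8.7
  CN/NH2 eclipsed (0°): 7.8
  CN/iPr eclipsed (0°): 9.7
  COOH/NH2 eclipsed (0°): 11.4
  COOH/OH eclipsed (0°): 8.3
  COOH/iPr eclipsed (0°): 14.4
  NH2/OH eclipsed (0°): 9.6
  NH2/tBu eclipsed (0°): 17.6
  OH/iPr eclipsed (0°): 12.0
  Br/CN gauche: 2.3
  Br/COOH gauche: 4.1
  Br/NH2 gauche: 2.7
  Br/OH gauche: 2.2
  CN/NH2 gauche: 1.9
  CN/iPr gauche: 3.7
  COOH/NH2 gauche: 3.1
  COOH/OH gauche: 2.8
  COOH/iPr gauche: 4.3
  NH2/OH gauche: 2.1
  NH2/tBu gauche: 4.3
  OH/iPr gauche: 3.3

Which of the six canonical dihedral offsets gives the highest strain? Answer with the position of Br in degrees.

120°

Br at 0° (eclipsed): OH–Br eclipsed, CN–NH2 eclipsed, COOH–iPr eclipsed; 8.7 + 7.8 + 14.4 = 30.9 kJ/mol.
Br at 60° (staggered): OH–Br gauche, OH–iPr gauche, CN–Br gauche, CN–NH2 gauche, COOH–NH2 gauche, COOH–iPr gauche; 2.2 + 3.3 + 2.3 + 1.9 + 3.1 + 4.3 = 17.1 kJ/mol.
Br at 120° (eclipsed): OH–iPr eclipsed, CN–Br eclipsed, COOH–NH2 eclipsed; 12.0 + 7.8 + 11.4 = 31.2 kJ/mol.
Br at 180° (staggered): OH–NH2 gauche, OH–iPr gauche, CN–Br gauche, CN–iPr gauche, COOH–Br gauche, COOH–NH2 gauche; 2.1 + 3.3 + 2.3 + 3.7 + 4.1 + 3.1 = 18.6 kJ/mol.
Br at 240° (eclipsed): OH–NH2 eclipsed, CN–iPr eclipsed, COOH–Br eclipsed; 9.6 + 9.7 + 11.2 = 30.5 kJ/mol.
Br at 300° (staggered): OH–Br gauche, OH–NH2 gauche, CN–NH2 gauche, CN–iPr gauche, COOH–Br gauche, COOH–iPr gauche; 2.2 + 2.1 + 1.9 + 3.7 + 4.1 + 4.3 = 18.3 kJ/mol.
The maximum (31.2 kJ/mol) occurs with Br at 120°.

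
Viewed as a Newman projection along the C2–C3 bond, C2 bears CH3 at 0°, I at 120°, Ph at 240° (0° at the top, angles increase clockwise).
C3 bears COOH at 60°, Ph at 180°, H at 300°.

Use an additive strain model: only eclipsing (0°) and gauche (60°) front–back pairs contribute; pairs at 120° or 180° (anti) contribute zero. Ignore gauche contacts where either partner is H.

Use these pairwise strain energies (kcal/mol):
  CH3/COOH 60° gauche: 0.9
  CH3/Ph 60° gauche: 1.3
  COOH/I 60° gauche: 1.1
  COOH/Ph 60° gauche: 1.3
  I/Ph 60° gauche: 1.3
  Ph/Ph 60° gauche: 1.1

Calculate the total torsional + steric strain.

4.4 kcal/mol

This conformer (staggered): CH3–COOH gauche, I–COOH gauche, I–Ph gauche, Ph–Ph gauche; 0.9 + 1.1 + 1.3 + 1.1 = 4.4 kcal/mol.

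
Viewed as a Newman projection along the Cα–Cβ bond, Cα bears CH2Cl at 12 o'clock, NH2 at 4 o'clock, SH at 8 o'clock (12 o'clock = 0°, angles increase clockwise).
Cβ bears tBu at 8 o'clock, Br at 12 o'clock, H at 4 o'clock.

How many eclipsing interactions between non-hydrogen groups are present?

Non-H eclipsing pairs: CH2Cl(0°)/Br(0°); SH(240°)/tBu(240°) — 2 interactions.

2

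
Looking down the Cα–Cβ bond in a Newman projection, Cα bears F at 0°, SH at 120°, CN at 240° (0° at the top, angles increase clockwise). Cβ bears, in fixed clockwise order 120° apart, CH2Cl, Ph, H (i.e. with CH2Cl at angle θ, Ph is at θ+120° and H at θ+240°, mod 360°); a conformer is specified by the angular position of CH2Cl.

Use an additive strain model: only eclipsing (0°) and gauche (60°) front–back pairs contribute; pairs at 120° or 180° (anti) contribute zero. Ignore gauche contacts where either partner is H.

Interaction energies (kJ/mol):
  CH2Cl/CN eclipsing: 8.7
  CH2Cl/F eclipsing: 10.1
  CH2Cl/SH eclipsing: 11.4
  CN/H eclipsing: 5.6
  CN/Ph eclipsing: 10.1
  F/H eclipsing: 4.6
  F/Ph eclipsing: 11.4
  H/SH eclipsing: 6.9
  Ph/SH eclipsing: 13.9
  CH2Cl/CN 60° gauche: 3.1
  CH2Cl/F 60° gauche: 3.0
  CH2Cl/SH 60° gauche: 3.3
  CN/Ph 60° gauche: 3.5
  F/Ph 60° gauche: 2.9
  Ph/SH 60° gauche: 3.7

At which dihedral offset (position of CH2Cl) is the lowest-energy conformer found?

300°

CH2Cl at 0° (eclipsed): F–CH2Cl eclipsed, SH–Ph eclipsed, CN–H eclipsed; 10.1 + 13.9 + 5.6 = 29.6 kJ/mol.
CH2Cl at 60° (staggered): F–CH2Cl gauche, SH–CH2Cl gauche, SH–Ph gauche, CN–Ph gauche; 3.0 + 3.3 + 3.7 + 3.5 = 13.5 kJ/mol.
CH2Cl at 120° (eclipsed): F–H eclipsed, SH–CH2Cl eclipsed, CN–Ph eclipsed; 4.6 + 11.4 + 10.1 = 26.1 kJ/mol.
CH2Cl at 180° (staggered): F–Ph gauche, SH–CH2Cl gauche, CN–CH2Cl gauche, CN–Ph gauche; 2.9 + 3.3 + 3.1 + 3.5 = 12.8 kJ/mol.
CH2Cl at 240° (eclipsed): F–Ph eclipsed, SH–H eclipsed, CN–CH2Cl eclipsed; 11.4 + 6.9 + 8.7 = 27.0 kJ/mol.
CH2Cl at 300° (staggered): F–CH2Cl gauche, F–Ph gauche, SH–Ph gauche, CN–CH2Cl gauche; 3.0 + 2.9 + 3.7 + 3.1 = 12.7 kJ/mol.
The minimum (12.7 kJ/mol) occurs with CH2Cl at 300°.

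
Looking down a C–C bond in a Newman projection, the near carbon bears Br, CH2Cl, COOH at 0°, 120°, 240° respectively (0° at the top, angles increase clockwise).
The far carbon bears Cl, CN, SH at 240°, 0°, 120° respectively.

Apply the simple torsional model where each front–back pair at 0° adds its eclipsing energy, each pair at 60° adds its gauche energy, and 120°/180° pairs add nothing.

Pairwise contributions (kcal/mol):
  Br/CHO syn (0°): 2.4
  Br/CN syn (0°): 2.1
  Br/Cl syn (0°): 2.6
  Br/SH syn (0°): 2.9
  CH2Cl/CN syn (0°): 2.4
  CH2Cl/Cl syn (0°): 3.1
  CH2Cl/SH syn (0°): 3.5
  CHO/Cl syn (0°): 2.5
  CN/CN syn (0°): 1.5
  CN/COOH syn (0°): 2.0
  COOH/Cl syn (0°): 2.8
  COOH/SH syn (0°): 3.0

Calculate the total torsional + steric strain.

8.4 kcal/mol

This conformer (eclipsed): Br–CN eclipsed, CH2Cl–SH eclipsed, COOH–Cl eclipsed; 2.1 + 3.5 + 2.8 = 8.4 kcal/mol.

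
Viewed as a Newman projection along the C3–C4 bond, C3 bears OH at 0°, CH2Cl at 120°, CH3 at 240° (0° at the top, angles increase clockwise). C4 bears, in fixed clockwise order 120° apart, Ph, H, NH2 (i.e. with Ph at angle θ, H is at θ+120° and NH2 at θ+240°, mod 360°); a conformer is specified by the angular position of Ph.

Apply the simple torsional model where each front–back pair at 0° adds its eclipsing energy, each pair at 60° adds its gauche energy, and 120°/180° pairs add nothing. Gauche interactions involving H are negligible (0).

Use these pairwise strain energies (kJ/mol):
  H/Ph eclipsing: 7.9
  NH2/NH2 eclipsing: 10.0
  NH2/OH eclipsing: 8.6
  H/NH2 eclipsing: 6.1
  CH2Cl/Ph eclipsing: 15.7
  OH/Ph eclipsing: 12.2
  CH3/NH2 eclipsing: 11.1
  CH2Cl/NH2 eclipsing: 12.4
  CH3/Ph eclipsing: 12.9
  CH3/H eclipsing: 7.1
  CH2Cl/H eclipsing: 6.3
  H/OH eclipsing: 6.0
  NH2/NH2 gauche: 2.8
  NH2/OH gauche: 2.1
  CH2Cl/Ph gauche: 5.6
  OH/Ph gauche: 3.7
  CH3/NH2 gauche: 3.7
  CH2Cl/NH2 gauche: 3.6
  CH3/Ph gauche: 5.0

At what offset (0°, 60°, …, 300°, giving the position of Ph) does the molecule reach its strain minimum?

Ph at 0° (eclipsed): OH–Ph eclipsed, CH2Cl–H eclipsed, CH3–NH2 eclipsed; 12.2 + 6.3 + 11.1 = 29.6 kJ/mol.
Ph at 60° (staggered): OH–Ph gauche, OH–NH2 gauche, CH2Cl–Ph gauche, CH3–NH2 gauche; 3.7 + 2.1 + 5.6 + 3.7 = 15.1 kJ/mol.
Ph at 120° (eclipsed): OH–NH2 eclipsed, CH2Cl–Ph eclipsed, CH3–H eclipsed; 8.6 + 15.7 + 7.1 = 31.4 kJ/mol.
Ph at 180° (staggered): OH–NH2 gauche, CH2Cl–Ph gauche, CH2Cl–NH2 gauche, CH3–Ph gauche; 2.1 + 5.6 + 3.6 + 5.0 = 16.3 kJ/mol.
Ph at 240° (eclipsed): OH–H eclipsed, CH2Cl–NH2 eclipsed, CH3–Ph eclipsed; 6.0 + 12.4 + 12.9 = 31.3 kJ/mol.
Ph at 300° (staggered): OH–Ph gauche, CH2Cl–NH2 gauche, CH3–Ph gauche, CH3–NH2 gauche; 3.7 + 3.6 + 5.0 + 3.7 = 16.0 kJ/mol.
The minimum (15.1 kJ/mol) occurs with Ph at 60°.

60°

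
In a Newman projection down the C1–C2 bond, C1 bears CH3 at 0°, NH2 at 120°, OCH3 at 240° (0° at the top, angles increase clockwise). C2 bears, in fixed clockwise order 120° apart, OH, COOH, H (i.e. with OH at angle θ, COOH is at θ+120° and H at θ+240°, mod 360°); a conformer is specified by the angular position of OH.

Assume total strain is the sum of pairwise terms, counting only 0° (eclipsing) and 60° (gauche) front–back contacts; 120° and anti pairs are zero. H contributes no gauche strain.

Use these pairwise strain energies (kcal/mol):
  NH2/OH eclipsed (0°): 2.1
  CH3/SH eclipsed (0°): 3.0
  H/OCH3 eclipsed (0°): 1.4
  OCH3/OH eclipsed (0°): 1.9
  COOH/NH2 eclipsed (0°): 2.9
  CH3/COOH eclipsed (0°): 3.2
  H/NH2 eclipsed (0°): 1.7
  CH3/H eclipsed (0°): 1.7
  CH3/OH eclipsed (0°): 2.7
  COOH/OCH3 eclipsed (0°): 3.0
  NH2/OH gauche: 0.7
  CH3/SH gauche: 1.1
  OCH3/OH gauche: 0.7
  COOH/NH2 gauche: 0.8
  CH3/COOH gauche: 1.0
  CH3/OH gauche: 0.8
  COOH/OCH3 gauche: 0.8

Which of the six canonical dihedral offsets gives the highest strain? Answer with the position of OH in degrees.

OH at 0° (eclipsed): CH3(0°)/OH(0°) eclipsed 2.7; NH2(120°)/COOH(120°) eclipsed 2.9; OCH3(240°)/H(240°) eclipsed 1.4 → 7.0 kcal/mol.
OH at 60° (staggered): CH3(0°)/OH(60°) gauche 0.8; NH2(120°)/OH(60°) gauche 0.7; NH2(120°)/COOH(180°) gauche 0.8; OCH3(240°)/COOH(180°) gauche 0.8 → 3.1 kcal/mol.
OH at 120° (eclipsed): CH3(0°)/H(0°) eclipsed 1.7; NH2(120°)/OH(120°) eclipsed 2.1; OCH3(240°)/COOH(240°) eclipsed 3.0 → 6.8 kcal/mol.
OH at 180° (staggered): CH3(0°)/COOH(300°) gauche 1.0; NH2(120°)/OH(180°) gauche 0.7; OCH3(240°)/OH(180°) gauche 0.7; OCH3(240°)/COOH(300°) gauche 0.8 → 3.2 kcal/mol.
OH at 240° (eclipsed): CH3(0°)/COOH(0°) eclipsed 3.2; NH2(120°)/H(120°) eclipsed 1.7; OCH3(240°)/OH(240°) eclipsed 1.9 → 6.8 kcal/mol.
OH at 300° (staggered): CH3(0°)/OH(300°) gauche 0.8; CH3(0°)/COOH(60°) gauche 1.0; NH2(120°)/COOH(60°) gauche 0.8; OCH3(240°)/OH(300°) gauche 0.7 → 3.3 kcal/mol.
The maximum (7.0 kcal/mol) occurs with OH at 0°.

0°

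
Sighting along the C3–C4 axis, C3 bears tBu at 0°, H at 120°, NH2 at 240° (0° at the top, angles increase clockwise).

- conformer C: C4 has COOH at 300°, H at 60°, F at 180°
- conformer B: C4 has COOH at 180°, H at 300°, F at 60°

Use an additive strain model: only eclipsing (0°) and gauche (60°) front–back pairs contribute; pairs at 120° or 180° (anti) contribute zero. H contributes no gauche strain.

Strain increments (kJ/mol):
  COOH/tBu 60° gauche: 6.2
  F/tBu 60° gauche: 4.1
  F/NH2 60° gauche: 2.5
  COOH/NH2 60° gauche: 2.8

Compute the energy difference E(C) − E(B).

C (staggered): tBu(0°)/COOH(300°) gauche 6.2; NH2(240°)/COOH(300°) gauche 2.8; NH2(240°)/F(180°) gauche 2.5 → 11.5 kJ/mol.
B (staggered): tBu(0°)/F(60°) gauche 4.1; NH2(240°)/COOH(180°) gauche 2.8 → 6.9 kJ/mol.
E(C) − E(B) = 11.5 − 6.9 = +4.6 kJ/mol.

+4.6 kJ/mol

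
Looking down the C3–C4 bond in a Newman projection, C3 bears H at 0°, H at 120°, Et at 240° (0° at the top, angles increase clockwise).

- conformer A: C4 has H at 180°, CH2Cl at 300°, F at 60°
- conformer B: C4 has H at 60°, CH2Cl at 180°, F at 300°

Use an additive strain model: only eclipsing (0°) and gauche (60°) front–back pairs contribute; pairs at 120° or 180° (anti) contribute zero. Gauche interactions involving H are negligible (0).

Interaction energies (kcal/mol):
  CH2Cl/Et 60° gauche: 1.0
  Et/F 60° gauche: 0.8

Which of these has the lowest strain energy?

A

A (staggered): Et(240°)/CH2Cl(300°) gauche 1.0 → 1.0 kcal/mol.
B (staggered): Et(240°)/CH2Cl(180°) gauche 1.0; Et(240°)/F(300°) gauche 0.8 → 1.8 kcal/mol.
A has the lowest total (1.0 kcal/mol).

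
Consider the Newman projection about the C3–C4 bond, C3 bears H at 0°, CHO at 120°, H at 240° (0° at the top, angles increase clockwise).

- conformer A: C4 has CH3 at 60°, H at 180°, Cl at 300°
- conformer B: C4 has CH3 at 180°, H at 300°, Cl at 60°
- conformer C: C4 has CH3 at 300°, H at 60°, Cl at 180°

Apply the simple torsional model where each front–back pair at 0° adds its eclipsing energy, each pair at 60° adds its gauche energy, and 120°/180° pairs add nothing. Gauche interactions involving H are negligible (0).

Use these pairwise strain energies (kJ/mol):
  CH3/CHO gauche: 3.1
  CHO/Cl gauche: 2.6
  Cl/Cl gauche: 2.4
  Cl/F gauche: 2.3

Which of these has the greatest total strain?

B

A (staggered): CHO–CH3 gauche; 3.1 = 3.1 kJ/mol.
B (staggered): CHO–CH3 gauche, CHO–Cl gauche; 3.1 + 2.6 = 5.7 kJ/mol.
C (staggered): CHO–Cl gauche; 2.6 = 2.6 kJ/mol.
B has the highest total (5.7 kJ/mol).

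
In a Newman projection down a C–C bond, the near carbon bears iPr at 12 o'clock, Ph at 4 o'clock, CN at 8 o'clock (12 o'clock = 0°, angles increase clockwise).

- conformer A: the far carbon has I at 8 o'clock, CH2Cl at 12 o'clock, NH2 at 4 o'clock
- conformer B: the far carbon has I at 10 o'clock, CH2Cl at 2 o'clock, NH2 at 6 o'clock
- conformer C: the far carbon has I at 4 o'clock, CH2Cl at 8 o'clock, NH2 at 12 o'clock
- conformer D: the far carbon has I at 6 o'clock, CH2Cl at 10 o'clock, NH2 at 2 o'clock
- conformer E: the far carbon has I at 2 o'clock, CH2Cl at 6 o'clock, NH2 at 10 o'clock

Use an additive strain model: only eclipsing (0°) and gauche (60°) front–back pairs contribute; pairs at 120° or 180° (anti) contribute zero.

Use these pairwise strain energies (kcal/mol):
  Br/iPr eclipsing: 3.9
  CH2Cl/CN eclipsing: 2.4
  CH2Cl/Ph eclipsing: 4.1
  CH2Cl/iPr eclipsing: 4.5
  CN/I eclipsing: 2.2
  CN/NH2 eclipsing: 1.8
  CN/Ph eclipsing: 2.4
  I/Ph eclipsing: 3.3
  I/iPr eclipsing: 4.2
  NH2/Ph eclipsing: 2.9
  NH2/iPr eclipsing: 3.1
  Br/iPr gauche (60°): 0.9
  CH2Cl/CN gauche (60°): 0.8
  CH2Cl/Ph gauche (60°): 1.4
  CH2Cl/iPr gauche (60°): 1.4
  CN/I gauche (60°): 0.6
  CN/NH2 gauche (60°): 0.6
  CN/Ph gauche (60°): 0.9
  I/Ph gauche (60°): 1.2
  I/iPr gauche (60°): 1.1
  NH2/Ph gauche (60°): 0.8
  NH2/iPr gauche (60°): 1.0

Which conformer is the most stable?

A (eclipsed): iPr(0°)/CH2Cl(0°) eclipsed 4.5; Ph(120°)/NH2(120°) eclipsed 2.9; CN(240°)/I(240°) eclipsed 2.2 → 9.6 kcal/mol.
B (staggered): iPr(0°)/I(300°) gauche 1.1; iPr(0°)/CH2Cl(60°) gauche 1.4; Ph(120°)/CH2Cl(60°) gauche 1.4; Ph(120°)/NH2(180°) gauche 0.8; CN(240°)/I(300°) gauche 0.6; CN(240°)/NH2(180°) gauche 0.6 → 5.9 kcal/mol.
C (eclipsed): iPr(0°)/NH2(0°) eclipsed 3.1; Ph(120°)/I(120°) eclipsed 3.3; CN(240°)/CH2Cl(240°) eclipsed 2.4 → 8.8 kcal/mol.
D (staggered): iPr(0°)/CH2Cl(300°) gauche 1.4; iPr(0°)/NH2(60°) gauche 1.0; Ph(120°)/I(180°) gauche 1.2; Ph(120°)/NH2(60°) gauche 0.8; CN(240°)/I(180°) gauche 0.6; CN(240°)/CH2Cl(300°) gauche 0.8 → 5.8 kcal/mol.
E (staggered): iPr(0°)/I(60°) gauche 1.1; iPr(0°)/NH2(300°) gauche 1.0; Ph(120°)/I(60°) gauche 1.2; Ph(120°)/CH2Cl(180°) gauche 1.4; CN(240°)/CH2Cl(180°) gauche 0.8; CN(240°)/NH2(300°) gauche 0.6 → 6.1 kcal/mol.
D has the lowest total (5.8 kcal/mol).

D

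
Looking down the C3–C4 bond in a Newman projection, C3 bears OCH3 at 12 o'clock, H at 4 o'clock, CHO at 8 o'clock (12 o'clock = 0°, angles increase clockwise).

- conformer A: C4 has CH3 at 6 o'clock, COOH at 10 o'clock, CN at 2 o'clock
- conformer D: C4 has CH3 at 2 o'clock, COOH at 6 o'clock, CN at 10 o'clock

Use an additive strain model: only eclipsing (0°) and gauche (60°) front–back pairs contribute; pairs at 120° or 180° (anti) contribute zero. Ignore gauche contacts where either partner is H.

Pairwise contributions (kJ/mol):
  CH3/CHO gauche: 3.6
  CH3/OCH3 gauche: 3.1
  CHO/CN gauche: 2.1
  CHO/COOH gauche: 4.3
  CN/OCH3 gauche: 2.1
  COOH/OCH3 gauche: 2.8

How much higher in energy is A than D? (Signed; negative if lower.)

+1.2 kJ/mol

A (staggered): OCH3(0°)/COOH(300°) gauche 2.8; OCH3(0°)/CN(60°) gauche 2.1; CHO(240°)/CH3(180°) gauche 3.6; CHO(240°)/COOH(300°) gauche 4.3 → 12.8 kJ/mol.
D (staggered): OCH3(0°)/CH3(60°) gauche 3.1; OCH3(0°)/CN(300°) gauche 2.1; CHO(240°)/COOH(180°) gauche 4.3; CHO(240°)/CN(300°) gauche 2.1 → 11.6 kJ/mol.
E(A) − E(D) = 12.8 − 11.6 = +1.2 kJ/mol.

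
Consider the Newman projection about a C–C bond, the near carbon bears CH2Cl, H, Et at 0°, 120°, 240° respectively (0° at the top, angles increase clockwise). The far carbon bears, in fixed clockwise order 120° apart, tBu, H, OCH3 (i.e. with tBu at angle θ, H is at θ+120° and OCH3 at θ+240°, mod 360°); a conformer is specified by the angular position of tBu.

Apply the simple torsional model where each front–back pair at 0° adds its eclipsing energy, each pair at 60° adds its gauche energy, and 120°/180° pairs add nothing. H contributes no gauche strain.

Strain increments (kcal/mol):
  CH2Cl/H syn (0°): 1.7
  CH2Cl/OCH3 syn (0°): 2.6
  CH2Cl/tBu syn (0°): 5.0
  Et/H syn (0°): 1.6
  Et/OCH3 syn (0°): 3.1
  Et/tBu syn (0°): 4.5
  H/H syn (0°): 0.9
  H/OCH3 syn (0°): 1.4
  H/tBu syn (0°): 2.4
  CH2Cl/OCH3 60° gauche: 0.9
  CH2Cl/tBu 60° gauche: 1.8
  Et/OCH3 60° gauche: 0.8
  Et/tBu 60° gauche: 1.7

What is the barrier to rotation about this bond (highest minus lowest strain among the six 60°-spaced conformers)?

6.4 kcal/mol

tBu at 0° (eclipsed): CH2Cl–tBu eclipsed, H–H eclipsed, Et–OCH3 eclipsed; 5.0 + 0.9 + 3.1 = 9.0 kcal/mol.
tBu at 60° (staggered): CH2Cl–tBu gauche, CH2Cl–OCH3 gauche, Et–OCH3 gauche; 1.8 + 0.9 + 0.8 = 3.5 kcal/mol.
tBu at 120° (eclipsed): CH2Cl–OCH3 eclipsed, H–tBu eclipsed, Et–H eclipsed; 2.6 + 2.4 + 1.6 = 6.6 kcal/mol.
tBu at 180° (staggered): CH2Cl–OCH3 gauche, Et–tBu gauche; 0.9 + 1.7 = 2.6 kcal/mol.
tBu at 240° (eclipsed): CH2Cl–H eclipsed, H–OCH3 eclipsed, Et–tBu eclipsed; 1.7 + 1.4 + 4.5 = 7.6 kcal/mol.
tBu at 300° (staggered): CH2Cl–tBu gauche, Et–tBu gauche, Et–OCH3 gauche; 1.8 + 1.7 + 0.8 = 4.3 kcal/mol.
Max at 0° (9.0 kcal/mol), min at 180° (2.6 kcal/mol); barrier = 6.4 kcal/mol.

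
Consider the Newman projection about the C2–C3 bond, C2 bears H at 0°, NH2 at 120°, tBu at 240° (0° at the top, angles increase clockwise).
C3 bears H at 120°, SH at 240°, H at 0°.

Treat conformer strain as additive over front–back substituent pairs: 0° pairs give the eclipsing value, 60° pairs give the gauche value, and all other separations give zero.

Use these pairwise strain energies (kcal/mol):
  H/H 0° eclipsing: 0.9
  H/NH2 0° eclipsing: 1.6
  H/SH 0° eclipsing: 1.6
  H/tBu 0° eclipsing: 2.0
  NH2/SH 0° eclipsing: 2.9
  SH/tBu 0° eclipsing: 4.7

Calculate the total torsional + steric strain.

This conformer (eclipsed): H–H eclipsed, NH2–H eclipsed, tBu–SH eclipsed; 0.9 + 1.6 + 4.7 = 7.2 kcal/mol.

7.2 kcal/mol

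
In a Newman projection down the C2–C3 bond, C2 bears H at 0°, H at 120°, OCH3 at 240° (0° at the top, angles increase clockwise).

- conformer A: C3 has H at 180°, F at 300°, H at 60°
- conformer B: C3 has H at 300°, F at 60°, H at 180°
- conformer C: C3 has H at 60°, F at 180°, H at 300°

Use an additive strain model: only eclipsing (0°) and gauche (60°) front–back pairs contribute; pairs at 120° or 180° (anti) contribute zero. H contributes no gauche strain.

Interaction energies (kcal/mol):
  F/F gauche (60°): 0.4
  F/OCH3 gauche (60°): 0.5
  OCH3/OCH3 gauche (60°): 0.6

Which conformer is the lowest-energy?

B

A (staggered): OCH3(240°)/F(300°) gauche 0.5 → 0.5 kcal/mol.
B (staggered): no non-H gauche contacts → 0.0 kcal/mol.
C (staggered): OCH3(240°)/F(180°) gauche 0.5 → 0.5 kcal/mol.
B has the lowest total (0.0 kcal/mol).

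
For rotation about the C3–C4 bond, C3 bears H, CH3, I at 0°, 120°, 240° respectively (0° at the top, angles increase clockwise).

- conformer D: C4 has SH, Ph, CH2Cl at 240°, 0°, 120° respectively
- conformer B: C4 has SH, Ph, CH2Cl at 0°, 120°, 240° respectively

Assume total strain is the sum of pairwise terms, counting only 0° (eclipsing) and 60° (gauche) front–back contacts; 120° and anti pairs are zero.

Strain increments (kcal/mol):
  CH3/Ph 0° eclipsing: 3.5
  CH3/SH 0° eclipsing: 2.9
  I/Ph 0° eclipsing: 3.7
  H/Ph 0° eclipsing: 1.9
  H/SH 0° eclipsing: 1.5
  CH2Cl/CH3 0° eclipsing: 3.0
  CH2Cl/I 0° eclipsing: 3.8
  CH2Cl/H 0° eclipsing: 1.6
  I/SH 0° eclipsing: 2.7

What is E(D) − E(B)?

-1.2 kcal/mol

D (eclipsed): H–Ph eclipsed, CH3–CH2Cl eclipsed, I–SH eclipsed; 1.9 + 3.0 + 2.7 = 7.6 kcal/mol.
B (eclipsed): H–SH eclipsed, CH3–Ph eclipsed, I–CH2Cl eclipsed; 1.5 + 3.5 + 3.8 = 8.8 kcal/mol.
E(D) − E(B) = 7.6 − 8.8 = -1.2 kcal/mol.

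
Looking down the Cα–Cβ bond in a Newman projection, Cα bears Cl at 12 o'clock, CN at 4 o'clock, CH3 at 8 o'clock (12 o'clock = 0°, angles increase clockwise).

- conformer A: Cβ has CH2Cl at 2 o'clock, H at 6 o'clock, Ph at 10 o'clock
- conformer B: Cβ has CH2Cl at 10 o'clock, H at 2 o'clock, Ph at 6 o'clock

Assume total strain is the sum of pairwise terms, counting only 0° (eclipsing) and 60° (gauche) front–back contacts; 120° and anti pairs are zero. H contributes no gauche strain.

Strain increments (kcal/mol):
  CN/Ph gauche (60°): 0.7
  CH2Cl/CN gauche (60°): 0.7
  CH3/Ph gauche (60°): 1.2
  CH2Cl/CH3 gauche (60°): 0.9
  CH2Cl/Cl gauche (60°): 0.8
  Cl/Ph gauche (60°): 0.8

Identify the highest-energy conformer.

B

A (staggered): Cl–CH2Cl gauche, Cl–Ph gauche, CN–CH2Cl gauche, CH3–Ph gauche; 0.8 + 0.8 + 0.7 + 1.2 = 3.5 kcal/mol.
B (staggered): Cl–CH2Cl gauche, CN–Ph gauche, CH3–CH2Cl gauche, CH3–Ph gauche; 0.8 + 0.7 + 0.9 + 1.2 = 3.6 kcal/mol.
B has the highest total (3.6 kcal/mol).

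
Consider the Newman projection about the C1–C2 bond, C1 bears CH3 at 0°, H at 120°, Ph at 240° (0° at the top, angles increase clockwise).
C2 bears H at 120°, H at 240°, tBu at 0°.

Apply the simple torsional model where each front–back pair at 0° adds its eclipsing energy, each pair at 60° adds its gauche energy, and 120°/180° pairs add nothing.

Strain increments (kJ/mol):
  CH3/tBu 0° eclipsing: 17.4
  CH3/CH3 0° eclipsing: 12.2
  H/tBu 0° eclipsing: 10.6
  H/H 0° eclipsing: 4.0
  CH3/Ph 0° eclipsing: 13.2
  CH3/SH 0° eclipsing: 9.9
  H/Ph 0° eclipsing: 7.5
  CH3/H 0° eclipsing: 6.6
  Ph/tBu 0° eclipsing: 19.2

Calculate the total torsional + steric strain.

28.9 kJ/mol

This conformer (eclipsed): CH3(0°)/tBu(0°) eclipsed 17.4; H(120°)/H(120°) eclipsed 4.0; Ph(240°)/H(240°) eclipsed 7.5 → 28.9 kJ/mol.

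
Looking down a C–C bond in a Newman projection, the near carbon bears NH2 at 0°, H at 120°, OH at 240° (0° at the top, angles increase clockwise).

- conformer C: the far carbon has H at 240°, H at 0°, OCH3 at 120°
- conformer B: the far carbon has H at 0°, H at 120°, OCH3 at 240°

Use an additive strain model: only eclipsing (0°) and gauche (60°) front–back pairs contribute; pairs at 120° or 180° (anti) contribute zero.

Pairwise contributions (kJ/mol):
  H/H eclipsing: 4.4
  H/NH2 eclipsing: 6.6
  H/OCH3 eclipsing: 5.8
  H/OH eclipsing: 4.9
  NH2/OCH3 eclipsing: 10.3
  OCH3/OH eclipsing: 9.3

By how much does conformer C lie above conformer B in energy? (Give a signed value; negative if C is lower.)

-3.0 kJ/mol

C is eclipsed. NH2 at 0° is eclipsed with H at 0° (6.6); H at 120° is eclipsed with OCH3 at 120° (5.8); OH at 240° is eclipsed with H at 240° (4.9). Total 17.3 kJ/mol.
B is eclipsed. NH2 at 0° is eclipsed with H at 0° (6.6); H at 120° is eclipsed with H at 120° (4.4); OH at 240° is eclipsed with OCH3 at 240° (9.3). Total 20.3 kJ/mol.
E(C) − E(B) = 17.3 − 20.3 = -3.0 kJ/mol.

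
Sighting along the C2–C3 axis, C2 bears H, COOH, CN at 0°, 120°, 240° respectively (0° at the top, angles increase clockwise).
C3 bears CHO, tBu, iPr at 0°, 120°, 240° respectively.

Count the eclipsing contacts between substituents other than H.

2

Non-H eclipsing pairs: COOH(120°)/tBu(120°); CN(240°)/iPr(240°) — 2 interactions.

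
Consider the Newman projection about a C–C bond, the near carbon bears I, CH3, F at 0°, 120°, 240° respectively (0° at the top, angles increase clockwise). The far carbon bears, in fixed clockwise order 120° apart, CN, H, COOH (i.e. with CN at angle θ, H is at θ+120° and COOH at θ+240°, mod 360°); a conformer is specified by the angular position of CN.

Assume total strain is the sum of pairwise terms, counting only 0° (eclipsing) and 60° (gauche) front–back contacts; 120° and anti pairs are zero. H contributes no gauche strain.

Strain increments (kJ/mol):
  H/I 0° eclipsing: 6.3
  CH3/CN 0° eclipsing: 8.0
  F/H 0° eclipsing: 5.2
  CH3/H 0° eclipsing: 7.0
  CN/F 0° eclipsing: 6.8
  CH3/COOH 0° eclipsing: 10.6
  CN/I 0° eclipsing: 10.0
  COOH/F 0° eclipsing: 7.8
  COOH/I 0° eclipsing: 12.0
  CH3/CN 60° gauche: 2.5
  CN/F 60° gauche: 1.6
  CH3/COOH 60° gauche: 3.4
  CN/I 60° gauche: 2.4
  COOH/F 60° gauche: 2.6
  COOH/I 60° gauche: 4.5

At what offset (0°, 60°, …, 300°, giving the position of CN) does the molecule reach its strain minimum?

300°

CN at 0° (eclipsed): I(0°)/CN(0°) eclipsed 10.0; CH3(120°)/H(120°) eclipsed 7.0; F(240°)/COOH(240°) eclipsed 7.8 → 24.8 kJ/mol.
CN at 60° (staggered): I(0°)/CN(60°) gauche 2.4; I(0°)/COOH(300°) gauche 4.5; CH3(120°)/CN(60°) gauche 2.5; F(240°)/COOH(300°) gauche 2.6 → 12.0 kJ/mol.
CN at 120° (eclipsed): I(0°)/COOH(0°) eclipsed 12.0; CH3(120°)/CN(120°) eclipsed 8.0; F(240°)/H(240°) eclipsed 5.2 → 25.2 kJ/mol.
CN at 180° (staggered): I(0°)/COOH(60°) gauche 4.5; CH3(120°)/CN(180°) gauche 2.5; CH3(120°)/COOH(60°) gauche 3.4; F(240°)/CN(180°) gauche 1.6 → 12.0 kJ/mol.
CN at 240° (eclipsed): I(0°)/H(0°) eclipsed 6.3; CH3(120°)/COOH(120°) eclipsed 10.6; F(240°)/CN(240°) eclipsed 6.8 → 23.7 kJ/mol.
CN at 300° (staggered): I(0°)/CN(300°) gauche 2.4; CH3(120°)/COOH(180°) gauche 3.4; F(240°)/CN(300°) gauche 1.6; F(240°)/COOH(180°) gauche 2.6 → 10.0 kJ/mol.
The minimum (10.0 kJ/mol) occurs with CN at 300°.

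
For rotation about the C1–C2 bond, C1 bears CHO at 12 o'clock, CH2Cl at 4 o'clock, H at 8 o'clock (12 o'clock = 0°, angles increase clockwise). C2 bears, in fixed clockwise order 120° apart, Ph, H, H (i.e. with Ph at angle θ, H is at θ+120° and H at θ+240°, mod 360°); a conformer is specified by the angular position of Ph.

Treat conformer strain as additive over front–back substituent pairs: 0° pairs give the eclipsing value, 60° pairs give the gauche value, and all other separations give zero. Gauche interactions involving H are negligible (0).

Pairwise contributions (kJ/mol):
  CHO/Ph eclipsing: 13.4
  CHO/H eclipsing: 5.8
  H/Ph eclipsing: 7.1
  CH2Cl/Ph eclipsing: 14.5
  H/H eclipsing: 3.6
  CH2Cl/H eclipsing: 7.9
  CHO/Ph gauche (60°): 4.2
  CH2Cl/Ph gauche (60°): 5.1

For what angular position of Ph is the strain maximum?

0°

Ph at 0° (eclipsed): CHO–Ph eclipsed, CH2Cl–H eclipsed, H–H eclipsed; 13.4 + 7.9 + 3.6 = 24.9 kJ/mol.
Ph at 60° (staggered): CHO–Ph gauche, CH2Cl–Ph gauche; 4.2 + 5.1 = 9.3 kJ/mol.
Ph at 120° (eclipsed): CHO–H eclipsed, CH2Cl–Ph eclipsed, H–H eclipsed; 5.8 + 14.5 + 3.6 = 23.9 kJ/mol.
Ph at 180° (staggered): CH2Cl–Ph gauche; 5.1 = 5.1 kJ/mol.
Ph at 240° (eclipsed): CHO–H eclipsed, CH2Cl–H eclipsed, H–Ph eclipsed; 5.8 + 7.9 + 7.1 = 20.8 kJ/mol.
Ph at 300° (staggered): CHO–Ph gauche; 4.2 = 4.2 kJ/mol.
The maximum (24.9 kJ/mol) occurs with Ph at 0°.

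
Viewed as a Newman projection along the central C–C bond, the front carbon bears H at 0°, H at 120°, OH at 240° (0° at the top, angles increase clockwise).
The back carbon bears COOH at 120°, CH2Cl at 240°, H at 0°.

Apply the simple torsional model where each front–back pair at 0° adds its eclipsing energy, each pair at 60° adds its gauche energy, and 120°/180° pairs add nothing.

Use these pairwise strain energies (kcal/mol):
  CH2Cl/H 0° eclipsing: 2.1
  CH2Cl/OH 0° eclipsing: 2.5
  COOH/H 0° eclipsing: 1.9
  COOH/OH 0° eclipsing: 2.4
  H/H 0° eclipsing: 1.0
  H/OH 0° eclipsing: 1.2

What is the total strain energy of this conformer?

This conformer (eclipsed): H(0°)/H(0°) eclipsed 1.0; H(120°)/COOH(120°) eclipsed 1.9; OH(240°)/CH2Cl(240°) eclipsed 2.5 → 5.4 kcal/mol.

5.4 kcal/mol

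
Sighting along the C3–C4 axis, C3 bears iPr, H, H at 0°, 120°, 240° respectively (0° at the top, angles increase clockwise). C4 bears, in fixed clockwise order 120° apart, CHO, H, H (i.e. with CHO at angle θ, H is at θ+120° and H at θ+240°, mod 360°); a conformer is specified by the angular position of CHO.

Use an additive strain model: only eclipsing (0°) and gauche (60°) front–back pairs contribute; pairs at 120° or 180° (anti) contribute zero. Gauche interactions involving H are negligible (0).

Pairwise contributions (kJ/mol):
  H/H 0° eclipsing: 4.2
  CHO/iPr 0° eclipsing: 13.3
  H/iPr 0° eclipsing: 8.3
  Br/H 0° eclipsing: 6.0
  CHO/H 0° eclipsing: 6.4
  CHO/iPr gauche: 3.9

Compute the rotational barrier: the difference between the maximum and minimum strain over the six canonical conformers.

21.7 kJ/mol

CHO at 0° (eclipsed): iPr(0°)/CHO(0°) eclipsed 13.3; H(120°)/H(120°) eclipsed 4.2; H(240°)/H(240°) eclipsed 4.2 → 21.7 kJ/mol.
CHO at 60° (staggered): iPr(0°)/CHO(60°) gauche 3.9 → 3.9 kJ/mol.
CHO at 120° (eclipsed): iPr(0°)/H(0°) eclipsed 8.3; H(120°)/CHO(120°) eclipsed 6.4; H(240°)/H(240°) eclipsed 4.2 → 18.9 kJ/mol.
CHO at 180° (staggered): no non-H gauche contacts → 0.0 kJ/mol.
CHO at 240° (eclipsed): iPr(0°)/H(0°) eclipsed 8.3; H(120°)/H(120°) eclipsed 4.2; H(240°)/CHO(240°) eclipsed 6.4 → 18.9 kJ/mol.
CHO at 300° (staggered): iPr(0°)/CHO(300°) gauche 3.9 → 3.9 kJ/mol.
Max at 0° (21.7 kJ/mol), min at 180° (0.0 kJ/mol); barrier = 21.7 kJ/mol.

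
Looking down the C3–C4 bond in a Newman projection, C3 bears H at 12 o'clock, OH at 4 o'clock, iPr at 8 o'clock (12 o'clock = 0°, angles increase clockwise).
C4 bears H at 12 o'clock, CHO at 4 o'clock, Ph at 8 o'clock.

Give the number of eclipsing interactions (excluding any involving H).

2

Non-H eclipsing pairs: OH(120°)/CHO(120°); iPr(240°)/Ph(240°) — 2 interactions.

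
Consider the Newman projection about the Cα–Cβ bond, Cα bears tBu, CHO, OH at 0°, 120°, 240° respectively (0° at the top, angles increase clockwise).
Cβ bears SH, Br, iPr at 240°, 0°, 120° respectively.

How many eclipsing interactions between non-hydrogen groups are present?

3

Non-H eclipsing pairs: tBu(0°)/Br(0°); CHO(120°)/iPr(120°); OH(240°)/SH(240°) — 3 interactions.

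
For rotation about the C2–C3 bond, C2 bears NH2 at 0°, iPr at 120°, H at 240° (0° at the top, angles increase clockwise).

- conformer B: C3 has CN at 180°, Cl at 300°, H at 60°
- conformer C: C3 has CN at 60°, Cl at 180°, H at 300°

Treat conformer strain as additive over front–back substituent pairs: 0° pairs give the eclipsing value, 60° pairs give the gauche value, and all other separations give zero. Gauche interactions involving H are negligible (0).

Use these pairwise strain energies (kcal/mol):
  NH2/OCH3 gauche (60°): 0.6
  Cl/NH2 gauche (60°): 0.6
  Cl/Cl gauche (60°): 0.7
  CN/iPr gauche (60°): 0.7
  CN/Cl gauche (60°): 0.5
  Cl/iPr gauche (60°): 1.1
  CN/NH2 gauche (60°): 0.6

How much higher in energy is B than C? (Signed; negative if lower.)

B (staggered): NH2–Cl gauche, iPr–CN gauche; 0.6 + 0.7 = 1.3 kcal/mol.
C (staggered): NH2–CN gauche, iPr–CN gauche, iPr–Cl gauche; 0.6 + 0.7 + 1.1 = 2.4 kcal/mol.
E(B) − E(C) = 1.3 − 2.4 = -1.1 kcal/mol.

-1.1 kcal/mol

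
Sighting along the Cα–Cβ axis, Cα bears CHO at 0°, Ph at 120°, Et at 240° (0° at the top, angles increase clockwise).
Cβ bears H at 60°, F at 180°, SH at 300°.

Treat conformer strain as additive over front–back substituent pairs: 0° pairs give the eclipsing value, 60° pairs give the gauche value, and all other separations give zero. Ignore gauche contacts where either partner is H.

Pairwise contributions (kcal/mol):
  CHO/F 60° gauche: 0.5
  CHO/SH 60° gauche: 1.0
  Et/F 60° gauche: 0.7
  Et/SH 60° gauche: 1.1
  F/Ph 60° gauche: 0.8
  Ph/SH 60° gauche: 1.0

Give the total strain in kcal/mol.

This conformer (staggered): CHO–SH gauche, Ph–F gauche, Et–F gauche, Et–SH gauche; 1.0 + 0.8 + 0.7 + 1.1 = 3.6 kcal/mol.

3.6 kcal/mol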